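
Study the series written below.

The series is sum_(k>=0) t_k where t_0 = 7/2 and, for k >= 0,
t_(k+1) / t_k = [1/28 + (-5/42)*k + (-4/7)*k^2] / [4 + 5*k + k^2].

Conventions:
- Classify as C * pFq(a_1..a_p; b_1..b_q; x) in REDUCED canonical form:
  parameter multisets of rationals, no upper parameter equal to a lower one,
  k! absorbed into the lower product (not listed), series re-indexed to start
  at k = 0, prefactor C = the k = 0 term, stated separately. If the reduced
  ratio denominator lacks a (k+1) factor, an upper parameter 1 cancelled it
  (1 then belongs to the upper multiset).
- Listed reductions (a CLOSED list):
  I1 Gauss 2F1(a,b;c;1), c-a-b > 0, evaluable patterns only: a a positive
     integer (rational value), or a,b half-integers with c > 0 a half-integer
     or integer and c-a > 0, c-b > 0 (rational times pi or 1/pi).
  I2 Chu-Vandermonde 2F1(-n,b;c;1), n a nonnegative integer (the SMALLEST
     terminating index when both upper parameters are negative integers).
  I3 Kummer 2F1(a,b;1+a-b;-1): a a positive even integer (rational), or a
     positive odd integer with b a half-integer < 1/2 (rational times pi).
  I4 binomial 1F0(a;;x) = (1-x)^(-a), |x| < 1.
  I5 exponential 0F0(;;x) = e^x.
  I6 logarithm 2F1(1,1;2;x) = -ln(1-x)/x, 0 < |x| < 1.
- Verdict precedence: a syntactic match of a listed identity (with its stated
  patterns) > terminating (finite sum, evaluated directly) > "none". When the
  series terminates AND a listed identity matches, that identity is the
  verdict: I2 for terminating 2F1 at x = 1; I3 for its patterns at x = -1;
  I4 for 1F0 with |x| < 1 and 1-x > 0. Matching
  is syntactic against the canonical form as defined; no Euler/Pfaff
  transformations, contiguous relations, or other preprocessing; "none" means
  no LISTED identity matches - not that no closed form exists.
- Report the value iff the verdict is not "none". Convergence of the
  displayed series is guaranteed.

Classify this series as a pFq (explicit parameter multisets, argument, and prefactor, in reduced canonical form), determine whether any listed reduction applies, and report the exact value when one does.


Reduced: x = -4/7, 2F1, upper = {-1/6, 3/8}, lower = {4}, C = 7/2. Verdict: none. Every listed pattern misses the 2F1 form at -4/7, upper {-1/6, 3/8}.

First insight: t_0 = 7/2 here, and the expanded ratio factors over Q; prefactor 7/2, roots give parameters.
Adjacent-term ratio: r(k) = (-4/7) * (k-1/6) (k+3/8) / [(k+4) (k+1)] - rational; roots negated = parameters, x = (-4/7), C = 7/2.


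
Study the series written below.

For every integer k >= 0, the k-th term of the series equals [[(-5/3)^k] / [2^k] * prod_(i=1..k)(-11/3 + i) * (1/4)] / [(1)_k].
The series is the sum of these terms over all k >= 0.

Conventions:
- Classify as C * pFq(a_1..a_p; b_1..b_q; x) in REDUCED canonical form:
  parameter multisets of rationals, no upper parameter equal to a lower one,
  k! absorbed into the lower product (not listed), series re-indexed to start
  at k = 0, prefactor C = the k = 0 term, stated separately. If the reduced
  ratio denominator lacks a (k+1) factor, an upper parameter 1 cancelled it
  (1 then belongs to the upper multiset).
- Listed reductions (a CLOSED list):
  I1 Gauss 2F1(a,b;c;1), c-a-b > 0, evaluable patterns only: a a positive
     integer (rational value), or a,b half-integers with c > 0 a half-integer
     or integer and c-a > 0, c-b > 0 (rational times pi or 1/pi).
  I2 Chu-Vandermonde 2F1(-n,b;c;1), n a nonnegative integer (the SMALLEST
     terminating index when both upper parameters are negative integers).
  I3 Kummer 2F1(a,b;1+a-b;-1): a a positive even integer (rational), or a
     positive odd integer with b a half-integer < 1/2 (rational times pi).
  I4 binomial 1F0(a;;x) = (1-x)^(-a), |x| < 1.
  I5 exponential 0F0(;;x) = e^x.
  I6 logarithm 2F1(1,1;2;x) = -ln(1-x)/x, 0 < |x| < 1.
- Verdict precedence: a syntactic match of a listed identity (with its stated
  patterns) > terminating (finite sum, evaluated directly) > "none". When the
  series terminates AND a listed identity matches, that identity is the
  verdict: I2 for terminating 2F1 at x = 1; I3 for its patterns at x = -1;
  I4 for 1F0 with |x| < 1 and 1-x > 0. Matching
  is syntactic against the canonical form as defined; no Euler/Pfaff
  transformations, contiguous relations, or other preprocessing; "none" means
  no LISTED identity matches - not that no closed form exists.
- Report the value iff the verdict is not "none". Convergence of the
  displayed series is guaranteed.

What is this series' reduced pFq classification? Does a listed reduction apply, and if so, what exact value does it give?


This is 1/4 * 1F0(-8/3; -; -5/6) in reduced canonical form. Verdict: this is the binomial series (I4) (the 1F0 binomial series: exponent 8/3, x = -5/6). Hence: (1/4) * (11/6)^(8/3).

Key observation: t_0 being 1/4, (1)_k (prefactor 1/4) is k! itself.
Step ratio: r(k) = (-5/6) * (k-8/3) / [(k+1)] - rational; roots negated = parameters, x = (-5/6), C = 1/4.


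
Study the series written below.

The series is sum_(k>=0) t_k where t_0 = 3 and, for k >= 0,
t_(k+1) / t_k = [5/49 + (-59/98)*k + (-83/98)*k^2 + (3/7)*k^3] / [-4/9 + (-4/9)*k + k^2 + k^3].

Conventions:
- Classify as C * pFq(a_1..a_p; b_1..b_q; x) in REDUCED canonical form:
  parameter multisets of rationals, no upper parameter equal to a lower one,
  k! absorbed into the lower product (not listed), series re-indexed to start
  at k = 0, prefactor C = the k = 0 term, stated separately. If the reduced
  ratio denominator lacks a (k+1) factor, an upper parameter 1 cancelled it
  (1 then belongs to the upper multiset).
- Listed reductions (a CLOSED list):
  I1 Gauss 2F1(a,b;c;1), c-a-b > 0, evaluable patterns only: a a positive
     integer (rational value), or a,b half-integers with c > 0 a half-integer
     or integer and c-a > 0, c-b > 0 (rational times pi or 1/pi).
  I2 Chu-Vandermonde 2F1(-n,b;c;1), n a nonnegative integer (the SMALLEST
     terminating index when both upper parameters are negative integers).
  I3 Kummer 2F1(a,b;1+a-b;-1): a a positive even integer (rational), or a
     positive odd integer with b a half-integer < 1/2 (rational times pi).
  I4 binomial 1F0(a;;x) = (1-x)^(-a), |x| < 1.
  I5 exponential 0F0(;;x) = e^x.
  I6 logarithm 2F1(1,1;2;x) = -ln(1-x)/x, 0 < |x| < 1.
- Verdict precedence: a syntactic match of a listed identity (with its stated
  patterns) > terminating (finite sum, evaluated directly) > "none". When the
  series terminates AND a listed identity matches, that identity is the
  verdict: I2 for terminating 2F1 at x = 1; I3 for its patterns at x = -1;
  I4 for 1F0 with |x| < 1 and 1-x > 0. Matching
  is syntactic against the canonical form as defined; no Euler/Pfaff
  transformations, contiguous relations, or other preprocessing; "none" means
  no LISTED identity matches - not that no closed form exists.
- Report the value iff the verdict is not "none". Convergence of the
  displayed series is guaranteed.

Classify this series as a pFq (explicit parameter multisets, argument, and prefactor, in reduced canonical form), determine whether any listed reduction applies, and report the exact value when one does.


Key observation: t_0 being 3, roots of the ratio polynomials (C = 3, x = 3/7) are the negated parameters.
Adjacent-term ratio: r(k) = (3/7) * (k-5/2) (k-1/7) / [(k-2/3) (k+1)] - poly over poly, x = (3/7) from leading terms; C = 3 at k = 0.

This is 3 * 2F1(-5/2, -1/7; -2/3; 3/7) in reduced canonical form. Verdict: none (x = 3/7): each listed identity misses the multisets {-5/2, -1/7} ; {-2/3}.


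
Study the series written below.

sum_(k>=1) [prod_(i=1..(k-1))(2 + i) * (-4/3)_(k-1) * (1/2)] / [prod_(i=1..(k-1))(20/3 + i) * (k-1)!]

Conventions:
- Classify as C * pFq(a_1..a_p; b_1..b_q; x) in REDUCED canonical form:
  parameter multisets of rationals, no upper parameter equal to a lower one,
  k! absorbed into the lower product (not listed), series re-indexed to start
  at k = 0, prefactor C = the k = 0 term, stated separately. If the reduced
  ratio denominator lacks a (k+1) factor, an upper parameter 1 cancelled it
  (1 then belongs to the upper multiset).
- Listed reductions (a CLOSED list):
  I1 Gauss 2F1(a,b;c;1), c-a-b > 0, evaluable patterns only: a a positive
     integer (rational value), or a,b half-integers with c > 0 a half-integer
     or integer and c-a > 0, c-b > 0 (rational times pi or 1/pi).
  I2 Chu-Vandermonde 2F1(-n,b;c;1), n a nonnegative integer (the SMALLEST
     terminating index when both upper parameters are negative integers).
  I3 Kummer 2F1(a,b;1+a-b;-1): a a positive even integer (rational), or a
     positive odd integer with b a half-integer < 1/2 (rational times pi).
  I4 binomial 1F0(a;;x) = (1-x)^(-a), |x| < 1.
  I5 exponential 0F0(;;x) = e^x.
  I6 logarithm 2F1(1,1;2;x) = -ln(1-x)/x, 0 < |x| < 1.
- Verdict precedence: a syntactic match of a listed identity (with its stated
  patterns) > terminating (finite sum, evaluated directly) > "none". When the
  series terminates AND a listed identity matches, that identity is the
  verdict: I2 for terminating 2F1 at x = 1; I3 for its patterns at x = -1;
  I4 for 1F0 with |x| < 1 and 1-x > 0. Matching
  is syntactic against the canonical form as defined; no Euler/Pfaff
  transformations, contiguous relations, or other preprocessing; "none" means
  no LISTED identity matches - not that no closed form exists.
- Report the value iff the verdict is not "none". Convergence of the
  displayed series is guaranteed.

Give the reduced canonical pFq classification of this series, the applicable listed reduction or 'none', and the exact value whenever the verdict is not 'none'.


Structural cue: t_0 = 1/2 here, and the running product (prefactor 1/2) telescopes to a rising factorial.
Term ratio: r(k) = 1 * (k-4/3) (k+3) / [(k+23/3) (k+1)] - rational in k. x = 1; t_0 = 1/2; negate the roots.

The series (x = 1) is 2F1: upper {-4/3, 3}, lower {23/3}, prefactor 1/2. Verdict (x = 1): the Gauss summation I1 applies (x = 1: the Gamma ratio telescopes since c-a-b = 6 > 0 and a = 3 in Z>0). Its exact value is 85/324.


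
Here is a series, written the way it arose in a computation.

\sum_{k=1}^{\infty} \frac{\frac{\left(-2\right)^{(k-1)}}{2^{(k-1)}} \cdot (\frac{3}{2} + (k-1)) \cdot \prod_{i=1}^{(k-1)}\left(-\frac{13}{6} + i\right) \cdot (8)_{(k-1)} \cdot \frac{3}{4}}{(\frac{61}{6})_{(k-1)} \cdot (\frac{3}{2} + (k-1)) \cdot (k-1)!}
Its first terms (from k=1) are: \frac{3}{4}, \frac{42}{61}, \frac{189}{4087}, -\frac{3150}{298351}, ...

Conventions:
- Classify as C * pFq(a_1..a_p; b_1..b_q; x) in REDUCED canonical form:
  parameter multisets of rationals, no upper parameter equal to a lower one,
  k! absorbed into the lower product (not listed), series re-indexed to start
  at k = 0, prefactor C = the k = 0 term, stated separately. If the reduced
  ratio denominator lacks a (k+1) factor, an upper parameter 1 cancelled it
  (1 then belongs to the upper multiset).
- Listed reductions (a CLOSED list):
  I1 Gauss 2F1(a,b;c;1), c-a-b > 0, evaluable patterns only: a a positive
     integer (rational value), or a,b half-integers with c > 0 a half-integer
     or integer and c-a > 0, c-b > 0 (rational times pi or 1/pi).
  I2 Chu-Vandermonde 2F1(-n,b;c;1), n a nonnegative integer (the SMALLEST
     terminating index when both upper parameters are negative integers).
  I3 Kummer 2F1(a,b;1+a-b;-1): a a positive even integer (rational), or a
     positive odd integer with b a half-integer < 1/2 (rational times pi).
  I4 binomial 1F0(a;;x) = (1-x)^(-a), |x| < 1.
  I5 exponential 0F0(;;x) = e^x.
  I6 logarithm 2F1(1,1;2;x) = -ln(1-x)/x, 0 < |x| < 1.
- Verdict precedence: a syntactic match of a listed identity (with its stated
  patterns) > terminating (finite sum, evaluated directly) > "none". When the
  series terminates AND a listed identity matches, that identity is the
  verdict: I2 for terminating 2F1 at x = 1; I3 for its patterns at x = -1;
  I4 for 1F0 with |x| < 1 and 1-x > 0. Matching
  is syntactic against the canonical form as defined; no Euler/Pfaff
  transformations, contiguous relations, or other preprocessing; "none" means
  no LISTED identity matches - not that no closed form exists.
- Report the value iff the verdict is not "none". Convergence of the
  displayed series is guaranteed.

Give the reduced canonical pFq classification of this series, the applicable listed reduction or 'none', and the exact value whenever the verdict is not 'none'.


Canonical form: C = \frac{3}{4} times 2F1 with upper {-\frac{7}{6}, 8}, lower {\frac{61}{6}}, x = -1. Verdict: Kummer's theorem (I3) matches (x = -1; c = \frac{61}{6} equals 1+a-b for upper {-\frac{7}{6}, 8}: listed pattern). Exact value: \frac{122507}{82944}.

First insight: from the first term \frac{3}{4}: the two k-th powers (prefactor 3/4) combine into one argument.
Adjacent-term ratio: r(k) = -1 * (k-\frac{7}{6}) (k+8) / [(k+\frac{61}{6}) (k+1)] - poly over poly, x = -1 from leading terms; C = \frac{3}{4} at k = 0.


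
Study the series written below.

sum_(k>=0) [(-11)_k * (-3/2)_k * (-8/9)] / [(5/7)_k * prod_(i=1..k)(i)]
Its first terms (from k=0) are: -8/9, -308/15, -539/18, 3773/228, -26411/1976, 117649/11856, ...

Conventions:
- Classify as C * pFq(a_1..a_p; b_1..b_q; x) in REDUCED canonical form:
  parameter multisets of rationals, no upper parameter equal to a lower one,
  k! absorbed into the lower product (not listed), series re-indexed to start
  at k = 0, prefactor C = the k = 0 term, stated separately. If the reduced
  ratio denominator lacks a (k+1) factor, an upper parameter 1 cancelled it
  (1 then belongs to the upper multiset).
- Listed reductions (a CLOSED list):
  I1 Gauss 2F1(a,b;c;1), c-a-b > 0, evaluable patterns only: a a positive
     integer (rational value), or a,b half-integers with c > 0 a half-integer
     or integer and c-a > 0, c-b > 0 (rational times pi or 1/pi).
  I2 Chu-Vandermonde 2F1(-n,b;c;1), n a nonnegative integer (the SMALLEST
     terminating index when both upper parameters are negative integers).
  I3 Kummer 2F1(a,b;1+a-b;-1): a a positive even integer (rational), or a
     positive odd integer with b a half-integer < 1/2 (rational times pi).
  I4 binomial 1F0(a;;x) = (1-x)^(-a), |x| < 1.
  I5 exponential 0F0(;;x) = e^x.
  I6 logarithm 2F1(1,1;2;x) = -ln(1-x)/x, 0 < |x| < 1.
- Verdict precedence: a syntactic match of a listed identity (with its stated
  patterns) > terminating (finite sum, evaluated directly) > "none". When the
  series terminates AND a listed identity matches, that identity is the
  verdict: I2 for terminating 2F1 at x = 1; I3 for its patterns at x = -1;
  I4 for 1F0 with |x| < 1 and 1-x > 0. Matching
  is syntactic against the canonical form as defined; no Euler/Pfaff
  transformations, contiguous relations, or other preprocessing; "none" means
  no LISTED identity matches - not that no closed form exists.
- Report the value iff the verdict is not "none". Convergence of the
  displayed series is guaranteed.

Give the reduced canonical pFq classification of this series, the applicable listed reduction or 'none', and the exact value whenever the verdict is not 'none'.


Reduced: x = 1, 2F1, upper = {-11, -3/2}, lower = {5/7}, C = -8/9. Verdict at x = 1: Vandermonde's identity (I2) matches (terminating 2F1 at x = 1 with n = 11, b = -3/2, c = 5/7). Its exact value is -60722812877989/1437371596800.

Key step: t_0 being -8/9, the product of the first k integers (prefactor -8/9) is k!.
Consecutive-term ratio: r(k) = 1 * (k-11) (k-3/2) / [(k+5/7) (k+1)] - rational; roots negated = parameters, x = 1, C = -8/9.


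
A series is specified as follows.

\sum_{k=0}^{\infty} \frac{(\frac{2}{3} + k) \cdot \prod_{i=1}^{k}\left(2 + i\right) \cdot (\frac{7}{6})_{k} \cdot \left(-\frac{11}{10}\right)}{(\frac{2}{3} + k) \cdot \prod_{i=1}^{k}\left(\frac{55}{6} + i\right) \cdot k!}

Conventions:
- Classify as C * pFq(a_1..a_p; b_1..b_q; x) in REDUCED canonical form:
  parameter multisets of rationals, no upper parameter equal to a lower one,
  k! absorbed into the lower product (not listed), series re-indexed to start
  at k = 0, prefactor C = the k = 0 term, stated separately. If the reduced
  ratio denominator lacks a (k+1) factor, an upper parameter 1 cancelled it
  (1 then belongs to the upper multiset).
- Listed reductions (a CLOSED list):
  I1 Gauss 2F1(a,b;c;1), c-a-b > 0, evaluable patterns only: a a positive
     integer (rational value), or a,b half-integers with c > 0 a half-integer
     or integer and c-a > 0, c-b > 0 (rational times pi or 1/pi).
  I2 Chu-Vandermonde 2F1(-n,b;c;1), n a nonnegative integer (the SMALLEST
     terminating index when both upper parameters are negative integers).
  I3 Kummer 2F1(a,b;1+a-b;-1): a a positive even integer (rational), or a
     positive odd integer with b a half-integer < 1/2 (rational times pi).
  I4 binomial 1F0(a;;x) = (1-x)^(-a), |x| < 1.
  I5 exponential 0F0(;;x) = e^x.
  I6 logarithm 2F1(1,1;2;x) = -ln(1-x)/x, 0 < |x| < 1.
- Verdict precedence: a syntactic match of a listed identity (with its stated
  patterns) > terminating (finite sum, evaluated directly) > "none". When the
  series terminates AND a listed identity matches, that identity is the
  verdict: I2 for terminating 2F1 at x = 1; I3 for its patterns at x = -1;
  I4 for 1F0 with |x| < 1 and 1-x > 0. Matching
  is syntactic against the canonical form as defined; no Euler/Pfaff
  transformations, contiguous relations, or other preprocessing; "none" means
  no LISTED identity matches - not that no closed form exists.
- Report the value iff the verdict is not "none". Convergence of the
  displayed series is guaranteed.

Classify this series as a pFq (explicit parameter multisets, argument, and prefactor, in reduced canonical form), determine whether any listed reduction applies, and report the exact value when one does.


The series (x = 1) is 2F1: upper {\frac{7}{6}, 3}, lower {\frac{61}{6}}, prefactor -\frac{11}{10}. Verdict (x = 1): Gauss's theorem (I1) applies (x = 1: the Gamma ratio telescopes since c-a-b = 6 > 0 and a = 3 in Z>0). Sum: -\frac{36421}{20736}.

Key observation: x = 1 and the lower running product (prefactor -11/10) is a rising factorial.
Consecutive-term ratio: r(k) = 1 * (k+\frac{7}{6}) (k+3) / [(k+\frac{61}{6}) (k+1)] - rational; roots negated = parameters, x = 1, C = -\frac{11}{10}.


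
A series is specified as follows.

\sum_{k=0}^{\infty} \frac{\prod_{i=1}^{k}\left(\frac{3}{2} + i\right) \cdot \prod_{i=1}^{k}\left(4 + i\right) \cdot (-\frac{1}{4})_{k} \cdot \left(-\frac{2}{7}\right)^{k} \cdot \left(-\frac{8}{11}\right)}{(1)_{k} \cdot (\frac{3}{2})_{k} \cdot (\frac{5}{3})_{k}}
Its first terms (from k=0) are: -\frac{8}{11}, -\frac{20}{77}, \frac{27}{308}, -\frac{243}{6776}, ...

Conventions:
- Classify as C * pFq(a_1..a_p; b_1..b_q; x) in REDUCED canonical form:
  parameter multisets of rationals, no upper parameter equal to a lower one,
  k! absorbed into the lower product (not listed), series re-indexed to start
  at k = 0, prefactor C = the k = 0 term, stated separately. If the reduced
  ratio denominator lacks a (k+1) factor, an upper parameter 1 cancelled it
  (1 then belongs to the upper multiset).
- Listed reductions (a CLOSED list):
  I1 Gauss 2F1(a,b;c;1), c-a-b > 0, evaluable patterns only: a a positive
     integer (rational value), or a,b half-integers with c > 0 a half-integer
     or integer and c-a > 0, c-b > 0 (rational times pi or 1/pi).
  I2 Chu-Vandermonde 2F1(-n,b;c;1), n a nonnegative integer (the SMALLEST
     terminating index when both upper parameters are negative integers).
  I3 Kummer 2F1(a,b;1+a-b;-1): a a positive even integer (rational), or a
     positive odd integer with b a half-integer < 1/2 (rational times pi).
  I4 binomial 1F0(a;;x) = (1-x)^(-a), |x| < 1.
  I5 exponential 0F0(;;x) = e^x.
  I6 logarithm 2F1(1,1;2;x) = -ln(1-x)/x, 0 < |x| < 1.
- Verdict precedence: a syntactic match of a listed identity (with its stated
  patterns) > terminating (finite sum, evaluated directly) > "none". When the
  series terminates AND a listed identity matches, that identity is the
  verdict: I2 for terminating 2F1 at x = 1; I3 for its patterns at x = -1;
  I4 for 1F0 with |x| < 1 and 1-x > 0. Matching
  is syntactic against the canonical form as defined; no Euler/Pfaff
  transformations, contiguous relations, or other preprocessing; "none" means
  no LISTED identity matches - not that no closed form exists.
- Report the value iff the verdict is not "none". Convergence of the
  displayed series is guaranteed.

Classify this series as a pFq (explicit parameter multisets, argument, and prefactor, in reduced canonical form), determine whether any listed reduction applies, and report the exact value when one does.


At argument -\frac{2}{7}: a 3F2 with upper {-\frac{1}{4}, \frac{5}{2}, 5}, lower {\frac{3}{2}, \frac{5}{3}}, scaled by C = -\frac{8}{11}. Verdict: none here - no I1-I6 shape fits x = -\frac{2}{7} with lower {\frac{3}{2}, \frac{5}{3}}.

Key observation: x = -\frac{2}{7} and (1)_k (C = -8/11) is k! itself.
Term ratio: r(k) = -\frac{2}{7} * (k-\frac{1}{4}) (k+\frac{5}{2}) (k+5) / [(k+\frac{3}{2}) (k+\frac{5}{3}) (k+1)] - poly over poly, x = -\frac{2}{7} from leading terms; C = -\frac{8}{11} at k = 0.


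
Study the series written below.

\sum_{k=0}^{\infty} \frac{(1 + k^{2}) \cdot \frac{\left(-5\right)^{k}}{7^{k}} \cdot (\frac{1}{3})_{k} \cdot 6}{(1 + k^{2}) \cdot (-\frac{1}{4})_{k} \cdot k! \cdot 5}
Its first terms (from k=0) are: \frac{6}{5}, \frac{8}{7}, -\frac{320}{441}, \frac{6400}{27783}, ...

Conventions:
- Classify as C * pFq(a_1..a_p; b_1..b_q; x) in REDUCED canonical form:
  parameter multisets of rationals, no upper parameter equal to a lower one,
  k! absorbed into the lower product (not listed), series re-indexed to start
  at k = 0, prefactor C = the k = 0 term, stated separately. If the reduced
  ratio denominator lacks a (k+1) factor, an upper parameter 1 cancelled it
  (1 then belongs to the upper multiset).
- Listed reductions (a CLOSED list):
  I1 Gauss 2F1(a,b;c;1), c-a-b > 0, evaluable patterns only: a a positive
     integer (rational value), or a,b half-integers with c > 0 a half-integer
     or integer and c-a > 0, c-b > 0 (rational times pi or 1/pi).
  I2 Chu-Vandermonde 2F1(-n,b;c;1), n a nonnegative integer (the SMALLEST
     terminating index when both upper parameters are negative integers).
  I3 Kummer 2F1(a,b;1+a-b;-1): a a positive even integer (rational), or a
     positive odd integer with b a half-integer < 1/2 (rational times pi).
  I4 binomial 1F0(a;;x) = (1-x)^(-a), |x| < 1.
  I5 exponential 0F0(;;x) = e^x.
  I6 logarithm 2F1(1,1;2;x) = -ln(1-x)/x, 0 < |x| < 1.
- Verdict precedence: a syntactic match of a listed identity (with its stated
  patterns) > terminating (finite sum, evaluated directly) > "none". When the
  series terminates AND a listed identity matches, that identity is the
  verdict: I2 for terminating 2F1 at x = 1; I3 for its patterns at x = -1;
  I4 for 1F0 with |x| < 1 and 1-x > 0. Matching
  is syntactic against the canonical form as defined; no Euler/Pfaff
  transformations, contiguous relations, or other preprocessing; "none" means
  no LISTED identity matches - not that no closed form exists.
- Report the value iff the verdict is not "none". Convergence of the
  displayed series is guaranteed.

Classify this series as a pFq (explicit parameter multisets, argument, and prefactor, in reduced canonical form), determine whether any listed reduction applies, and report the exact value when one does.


With C = \frac{6}{5}: the canonical form is 1F1(\frac{1}{3}; -\frac{1}{4}; -\frac{5}{7}). Verdict: none here - no I1-I6 shape fits x = -\frac{5}{7} with lower {-\frac{1}{4}}.

First insight: with t_0 = \frac{6}{5}, the two geometric factors (prefactor 6/5) combine into one argument.
Ratio: r(k) = -\frac{5}{7} * (k+\frac{1}{3}) / [(k-\frac{1}{4}) (k+1)] ; factor over Q: parameters, x = -\frac{5}{7}, and C = \frac{6}{5}.


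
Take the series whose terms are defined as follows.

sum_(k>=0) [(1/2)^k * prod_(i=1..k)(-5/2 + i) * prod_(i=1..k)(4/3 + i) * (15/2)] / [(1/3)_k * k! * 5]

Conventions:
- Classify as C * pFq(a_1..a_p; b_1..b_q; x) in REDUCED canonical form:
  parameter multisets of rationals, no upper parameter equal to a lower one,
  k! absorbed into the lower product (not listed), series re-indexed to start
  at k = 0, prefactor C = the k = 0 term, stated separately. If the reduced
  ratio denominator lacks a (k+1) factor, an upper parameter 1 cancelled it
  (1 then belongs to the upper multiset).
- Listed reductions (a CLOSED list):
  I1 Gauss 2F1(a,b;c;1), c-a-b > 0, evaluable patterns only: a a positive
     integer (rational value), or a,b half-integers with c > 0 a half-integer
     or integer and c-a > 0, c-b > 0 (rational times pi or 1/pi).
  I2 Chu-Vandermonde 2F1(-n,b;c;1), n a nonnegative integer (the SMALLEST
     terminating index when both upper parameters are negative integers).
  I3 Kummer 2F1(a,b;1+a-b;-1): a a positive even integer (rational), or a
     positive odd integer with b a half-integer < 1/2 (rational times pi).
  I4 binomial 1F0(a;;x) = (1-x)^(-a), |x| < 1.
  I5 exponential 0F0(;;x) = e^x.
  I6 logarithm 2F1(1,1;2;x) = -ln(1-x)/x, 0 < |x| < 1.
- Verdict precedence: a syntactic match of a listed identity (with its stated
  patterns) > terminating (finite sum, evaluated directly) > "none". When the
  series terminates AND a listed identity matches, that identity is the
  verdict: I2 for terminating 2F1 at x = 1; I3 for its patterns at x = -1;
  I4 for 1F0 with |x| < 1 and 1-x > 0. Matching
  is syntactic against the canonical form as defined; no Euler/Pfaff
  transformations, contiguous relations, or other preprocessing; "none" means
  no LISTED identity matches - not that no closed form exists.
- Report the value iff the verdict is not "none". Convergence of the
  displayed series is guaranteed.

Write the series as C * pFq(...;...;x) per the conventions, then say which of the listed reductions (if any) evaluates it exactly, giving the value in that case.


Classification (C = 3/2): 2F1 with upper {-3/2, 7/3}, lower {1/3}, argument x = 1/2. Verdict: none. Every listed pattern misses the 2F1 form at 1/2, upper {-3/2, 7/3}.

The tell: x = (1/2) and the constant factors (prefactor 3/2) combine into one prefactor.
Adjacent-term ratio: r(k) = (1/2) * (k-3/2) (k+7/3) / [(k+1/3) (k+1)] - rational in k. x = (1/2); t_0 = 3/2; negate the roots.


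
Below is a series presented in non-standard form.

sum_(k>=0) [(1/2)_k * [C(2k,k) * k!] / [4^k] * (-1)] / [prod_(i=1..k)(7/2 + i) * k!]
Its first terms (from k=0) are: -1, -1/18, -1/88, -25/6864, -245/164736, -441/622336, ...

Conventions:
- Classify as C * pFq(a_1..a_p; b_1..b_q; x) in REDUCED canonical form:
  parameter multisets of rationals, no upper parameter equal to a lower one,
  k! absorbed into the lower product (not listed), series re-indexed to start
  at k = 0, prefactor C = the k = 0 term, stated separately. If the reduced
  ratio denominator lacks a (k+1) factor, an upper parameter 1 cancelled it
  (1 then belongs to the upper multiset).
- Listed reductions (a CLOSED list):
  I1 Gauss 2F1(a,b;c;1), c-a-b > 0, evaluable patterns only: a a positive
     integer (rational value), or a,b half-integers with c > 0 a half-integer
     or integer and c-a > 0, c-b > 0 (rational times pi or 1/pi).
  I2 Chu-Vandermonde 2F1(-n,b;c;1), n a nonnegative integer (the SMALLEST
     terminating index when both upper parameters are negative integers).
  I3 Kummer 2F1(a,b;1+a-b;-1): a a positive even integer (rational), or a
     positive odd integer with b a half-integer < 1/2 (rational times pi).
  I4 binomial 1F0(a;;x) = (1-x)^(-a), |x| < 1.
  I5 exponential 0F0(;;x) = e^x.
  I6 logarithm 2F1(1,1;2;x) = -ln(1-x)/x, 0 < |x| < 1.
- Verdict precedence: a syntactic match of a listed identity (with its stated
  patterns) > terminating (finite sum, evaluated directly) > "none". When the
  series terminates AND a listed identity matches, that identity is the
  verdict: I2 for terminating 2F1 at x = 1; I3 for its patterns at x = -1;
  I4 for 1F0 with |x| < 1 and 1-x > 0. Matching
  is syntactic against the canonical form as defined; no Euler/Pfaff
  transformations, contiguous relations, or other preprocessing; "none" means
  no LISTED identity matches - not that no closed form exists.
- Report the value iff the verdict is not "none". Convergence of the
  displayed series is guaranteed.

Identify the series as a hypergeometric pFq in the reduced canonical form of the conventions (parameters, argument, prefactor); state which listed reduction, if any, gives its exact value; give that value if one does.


At argument 1: a 2F1 with upper {1/2, 1/2}, lower {9/2}, scaled by C = -1. Verdict: Gauss (I1, half-integer pattern) fires (x = 1; upper {1/2, 1/2} half-integers, c = 9/2 in the evaluable pattern). Hence: (-175/512) * pi.

Key observation: t_0 being -1, the lower running product (C = -1, x = 1) is a rising factorial.
Adjacent-term ratio: r(k) = 1 * (k+1/2) (k+1/2) / [(k+9/2) (k+1)] - rational; roots negated = parameters, x = 1, C = -1.


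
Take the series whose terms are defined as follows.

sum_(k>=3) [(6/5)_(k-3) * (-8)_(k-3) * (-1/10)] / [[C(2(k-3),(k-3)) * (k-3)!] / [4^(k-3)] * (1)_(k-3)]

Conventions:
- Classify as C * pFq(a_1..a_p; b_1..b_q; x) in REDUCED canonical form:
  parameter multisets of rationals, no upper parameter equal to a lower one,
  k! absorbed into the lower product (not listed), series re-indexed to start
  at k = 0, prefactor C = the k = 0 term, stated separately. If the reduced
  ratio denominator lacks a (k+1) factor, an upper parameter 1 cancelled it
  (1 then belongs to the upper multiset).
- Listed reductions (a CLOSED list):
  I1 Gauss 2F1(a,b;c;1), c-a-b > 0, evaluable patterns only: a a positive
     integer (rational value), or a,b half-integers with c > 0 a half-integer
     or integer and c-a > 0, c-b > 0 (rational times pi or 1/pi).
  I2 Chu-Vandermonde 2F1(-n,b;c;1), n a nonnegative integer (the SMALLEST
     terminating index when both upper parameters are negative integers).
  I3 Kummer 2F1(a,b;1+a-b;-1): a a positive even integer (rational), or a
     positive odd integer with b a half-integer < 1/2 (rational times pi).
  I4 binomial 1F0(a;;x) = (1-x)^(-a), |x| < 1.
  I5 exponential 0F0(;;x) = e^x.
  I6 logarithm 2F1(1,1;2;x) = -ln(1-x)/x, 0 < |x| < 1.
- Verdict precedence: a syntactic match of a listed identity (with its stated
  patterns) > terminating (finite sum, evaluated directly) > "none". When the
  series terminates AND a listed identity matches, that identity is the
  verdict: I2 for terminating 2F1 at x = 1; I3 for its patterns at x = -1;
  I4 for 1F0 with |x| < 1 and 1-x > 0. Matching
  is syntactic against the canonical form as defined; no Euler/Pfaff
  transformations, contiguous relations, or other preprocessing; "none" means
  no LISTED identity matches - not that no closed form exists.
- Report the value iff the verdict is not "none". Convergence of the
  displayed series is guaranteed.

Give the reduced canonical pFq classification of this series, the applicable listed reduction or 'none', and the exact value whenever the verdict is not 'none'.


x = 1 here; the reduced form reads 2F1, upper {-8, 6/5}, lower {1/2}, C = -1/10. Verdict: the Chu-Vandermonde identity I2 applies (terminating 2F1 at x = 1 with n = 8, b = 6/5, c = 1/2). Sum: 366919/97656250.

Key step: t_0 being -1/10, (1)_k (C = -1/10) is k! itself.
Ratio: r(k) = 1 * (k-8) (k+6/5) / [(k+1/2) (k+1)] - rational; roots negated = parameters, x = 1, C = -1/10.


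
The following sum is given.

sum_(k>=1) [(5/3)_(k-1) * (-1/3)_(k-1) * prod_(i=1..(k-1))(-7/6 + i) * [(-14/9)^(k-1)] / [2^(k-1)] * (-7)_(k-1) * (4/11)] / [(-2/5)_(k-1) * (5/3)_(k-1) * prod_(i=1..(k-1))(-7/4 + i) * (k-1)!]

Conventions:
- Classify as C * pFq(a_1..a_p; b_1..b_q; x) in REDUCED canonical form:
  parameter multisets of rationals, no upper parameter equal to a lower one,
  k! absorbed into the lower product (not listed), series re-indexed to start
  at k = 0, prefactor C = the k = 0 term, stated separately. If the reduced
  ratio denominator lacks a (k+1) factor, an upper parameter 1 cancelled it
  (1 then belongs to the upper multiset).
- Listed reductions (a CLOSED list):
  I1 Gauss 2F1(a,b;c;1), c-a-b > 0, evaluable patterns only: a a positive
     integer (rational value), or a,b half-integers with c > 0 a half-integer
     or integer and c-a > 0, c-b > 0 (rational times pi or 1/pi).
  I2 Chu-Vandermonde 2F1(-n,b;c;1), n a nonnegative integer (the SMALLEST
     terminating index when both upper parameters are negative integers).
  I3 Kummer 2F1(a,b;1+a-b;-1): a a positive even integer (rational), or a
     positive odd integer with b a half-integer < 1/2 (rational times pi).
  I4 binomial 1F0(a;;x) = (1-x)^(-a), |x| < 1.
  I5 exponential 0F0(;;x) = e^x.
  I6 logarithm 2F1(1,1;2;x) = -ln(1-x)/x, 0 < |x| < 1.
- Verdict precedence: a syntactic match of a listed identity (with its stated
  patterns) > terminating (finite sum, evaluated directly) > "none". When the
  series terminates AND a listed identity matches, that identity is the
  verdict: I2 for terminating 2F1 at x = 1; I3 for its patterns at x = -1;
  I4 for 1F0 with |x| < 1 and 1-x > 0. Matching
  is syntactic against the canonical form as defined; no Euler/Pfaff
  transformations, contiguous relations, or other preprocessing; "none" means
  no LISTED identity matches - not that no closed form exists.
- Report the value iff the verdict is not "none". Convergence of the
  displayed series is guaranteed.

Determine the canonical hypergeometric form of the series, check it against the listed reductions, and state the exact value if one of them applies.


x = -7/9 here; the reduced form reads 3F2, upper {-7, -1/3, -1/6}, lower {-3/4, -2/5}, C = 4/11. Verdict: terminating. (-7)_k vanishes past k = 7, leaving a 8-term sum, computed directly. Hence: 151673611594032197524/7154510949156958101.

The tell: with t_0 = 4/11, the running product (C = 4/11) telescopes to a rising factorial.
Step ratio: r(k) = (-7/9) * (k-7) (k-1/3) (k-1/6) / [(k-3/4) (k-2/5) (k+1)] - poly over poly, x = (-7/9) from leading terms; C = 4/11 at k = 0.


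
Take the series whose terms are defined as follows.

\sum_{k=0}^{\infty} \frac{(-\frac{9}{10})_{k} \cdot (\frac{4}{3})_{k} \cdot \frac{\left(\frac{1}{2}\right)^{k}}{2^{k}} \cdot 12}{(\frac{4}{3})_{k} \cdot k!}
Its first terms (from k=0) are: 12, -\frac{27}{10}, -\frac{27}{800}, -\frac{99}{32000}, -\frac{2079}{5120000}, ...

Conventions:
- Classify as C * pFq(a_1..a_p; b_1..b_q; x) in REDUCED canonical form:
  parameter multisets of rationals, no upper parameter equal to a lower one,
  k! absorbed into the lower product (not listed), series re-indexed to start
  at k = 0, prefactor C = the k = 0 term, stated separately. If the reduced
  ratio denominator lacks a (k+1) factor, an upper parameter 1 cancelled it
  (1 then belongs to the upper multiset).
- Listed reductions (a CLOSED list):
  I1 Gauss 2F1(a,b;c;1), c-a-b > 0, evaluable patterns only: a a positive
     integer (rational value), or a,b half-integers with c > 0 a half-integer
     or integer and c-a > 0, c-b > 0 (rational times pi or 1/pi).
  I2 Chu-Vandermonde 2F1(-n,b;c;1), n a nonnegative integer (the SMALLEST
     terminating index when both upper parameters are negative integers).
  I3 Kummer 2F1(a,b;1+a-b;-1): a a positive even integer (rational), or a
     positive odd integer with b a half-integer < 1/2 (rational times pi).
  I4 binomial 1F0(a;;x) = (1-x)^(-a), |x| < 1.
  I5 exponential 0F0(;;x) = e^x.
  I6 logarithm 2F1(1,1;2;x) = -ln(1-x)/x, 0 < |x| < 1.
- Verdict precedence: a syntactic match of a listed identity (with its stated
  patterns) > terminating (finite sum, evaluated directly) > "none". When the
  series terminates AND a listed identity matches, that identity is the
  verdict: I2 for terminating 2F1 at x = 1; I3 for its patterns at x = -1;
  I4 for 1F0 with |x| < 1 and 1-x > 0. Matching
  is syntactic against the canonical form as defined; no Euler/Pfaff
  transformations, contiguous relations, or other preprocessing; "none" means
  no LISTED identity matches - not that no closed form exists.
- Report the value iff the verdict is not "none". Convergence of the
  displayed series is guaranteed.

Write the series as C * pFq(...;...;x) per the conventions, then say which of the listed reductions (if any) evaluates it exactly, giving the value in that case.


With C = 12: the canonical form is 1F0(-\frac{9}{10}; -; \frac{1}{4}). Verdict: binomial (I4) fires (the 1F0 binomial series: exponent 9/10, x = \frac{1}{4}). Hence: 12 \cdot \left(\frac{3}{4}\right)^{\frac{9}{10}}.

Key observation: with t_0 = 12, the two k-th powers (prefactor 12) combine into one argument.
Adjacent-term ratio: r(k) = \frac{1}{4} * (k-\frac{9}{10}) / [(k+1)] ; factor over Q: parameters, x = \frac{1}{4}, and C = 12.


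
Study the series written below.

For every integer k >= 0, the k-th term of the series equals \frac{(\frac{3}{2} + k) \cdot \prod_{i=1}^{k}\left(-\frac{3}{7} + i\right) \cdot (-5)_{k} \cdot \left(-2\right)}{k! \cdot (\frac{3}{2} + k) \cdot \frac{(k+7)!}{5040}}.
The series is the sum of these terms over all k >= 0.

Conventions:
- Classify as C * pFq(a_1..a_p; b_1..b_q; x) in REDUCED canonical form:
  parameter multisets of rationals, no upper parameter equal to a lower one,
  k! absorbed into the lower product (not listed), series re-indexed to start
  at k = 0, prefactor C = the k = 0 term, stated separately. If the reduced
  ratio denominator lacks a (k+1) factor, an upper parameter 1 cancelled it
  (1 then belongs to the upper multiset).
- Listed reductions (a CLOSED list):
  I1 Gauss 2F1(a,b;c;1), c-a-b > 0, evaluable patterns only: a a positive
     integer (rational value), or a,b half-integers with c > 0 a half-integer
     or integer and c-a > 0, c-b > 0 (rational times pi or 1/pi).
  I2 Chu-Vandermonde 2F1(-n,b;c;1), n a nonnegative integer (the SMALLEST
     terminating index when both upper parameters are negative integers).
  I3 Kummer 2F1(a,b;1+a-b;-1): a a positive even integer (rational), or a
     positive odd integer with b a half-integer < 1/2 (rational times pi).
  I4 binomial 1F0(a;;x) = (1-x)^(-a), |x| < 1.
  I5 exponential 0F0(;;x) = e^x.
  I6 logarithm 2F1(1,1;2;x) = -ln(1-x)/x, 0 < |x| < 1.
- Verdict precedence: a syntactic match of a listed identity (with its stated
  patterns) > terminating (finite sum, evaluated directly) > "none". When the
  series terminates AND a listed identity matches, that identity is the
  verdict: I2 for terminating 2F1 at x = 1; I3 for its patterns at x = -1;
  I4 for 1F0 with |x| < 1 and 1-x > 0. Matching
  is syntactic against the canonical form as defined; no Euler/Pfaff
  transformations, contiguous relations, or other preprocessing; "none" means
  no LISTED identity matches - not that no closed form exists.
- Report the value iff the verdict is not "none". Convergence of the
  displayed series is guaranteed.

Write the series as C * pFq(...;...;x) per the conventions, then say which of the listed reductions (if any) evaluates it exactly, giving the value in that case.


x = 1 here; the reduced form reads 2F1, upper {-5, \frac{4}{7}}, lower {8}, C = -2. Verdict: Chu-Vandermonde (I2) matches (terminating 2F1 at x = 1 with n = 5, b = 4/7, c = 8). Hence: -\frac{223964}{151263}.

Key observation: with t_0 = -2, k + 3/2 divides numerator and denominator alike; prefactor -2 after cancelling.
Term ratio: r(k) = 1 * (k-5) (k+\frac{4}{7}) / [(k+8) (k+1)] - rational in k, leading ratio 1; with t_0 = -2, classification follows.


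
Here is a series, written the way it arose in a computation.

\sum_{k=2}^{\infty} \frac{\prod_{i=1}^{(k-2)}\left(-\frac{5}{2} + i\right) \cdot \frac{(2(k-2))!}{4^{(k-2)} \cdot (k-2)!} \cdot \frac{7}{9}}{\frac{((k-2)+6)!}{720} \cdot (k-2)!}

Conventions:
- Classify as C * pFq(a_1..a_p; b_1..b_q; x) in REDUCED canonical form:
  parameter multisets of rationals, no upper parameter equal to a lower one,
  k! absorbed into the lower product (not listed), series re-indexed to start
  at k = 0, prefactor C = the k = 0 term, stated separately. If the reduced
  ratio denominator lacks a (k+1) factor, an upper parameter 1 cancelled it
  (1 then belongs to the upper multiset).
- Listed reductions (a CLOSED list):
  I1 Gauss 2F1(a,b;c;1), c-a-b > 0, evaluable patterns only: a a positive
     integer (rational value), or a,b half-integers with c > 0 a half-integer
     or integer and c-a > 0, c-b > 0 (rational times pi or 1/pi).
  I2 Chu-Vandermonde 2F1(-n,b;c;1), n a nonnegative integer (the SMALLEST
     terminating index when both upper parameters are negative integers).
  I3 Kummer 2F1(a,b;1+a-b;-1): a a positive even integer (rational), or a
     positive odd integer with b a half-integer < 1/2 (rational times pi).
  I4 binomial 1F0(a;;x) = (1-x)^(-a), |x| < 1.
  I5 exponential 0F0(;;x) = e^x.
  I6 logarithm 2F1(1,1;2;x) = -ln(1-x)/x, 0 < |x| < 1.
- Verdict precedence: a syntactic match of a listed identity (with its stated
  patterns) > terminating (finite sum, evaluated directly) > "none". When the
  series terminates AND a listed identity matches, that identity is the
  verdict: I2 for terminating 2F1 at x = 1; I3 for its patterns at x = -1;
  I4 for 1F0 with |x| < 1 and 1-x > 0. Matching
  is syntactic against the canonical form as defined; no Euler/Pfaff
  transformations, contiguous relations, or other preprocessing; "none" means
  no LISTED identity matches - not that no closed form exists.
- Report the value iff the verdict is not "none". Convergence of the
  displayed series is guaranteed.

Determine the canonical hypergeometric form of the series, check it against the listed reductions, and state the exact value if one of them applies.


With C = \frac{7}{9}: the canonical form is 2F1(-\frac{3}{2}, \frac{1}{2}; 7; 1). Verdict (x = 1): the half-integer Gauss pattern (I1) applies (x = 1; upper {-\frac{3}{2}, \frac{1}{2}} half-integers, c = 7 in the evaluable pattern). Exact value: \frac{4194304}{1911195} / \pi.

First insight: from the first term \frac{7}{9}: the (2k)!/(4^k k!) block (C = 7/9) is the Pochhammer (1/2)_k.
Adjacent-term ratio: r(k) = 1 * (k-\frac{3}{2}) (k+\frac{1}{2}) / [(k+7) (k+1)] ; factor over Q: parameters, x = 1, and C = \frac{7}{9}.
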